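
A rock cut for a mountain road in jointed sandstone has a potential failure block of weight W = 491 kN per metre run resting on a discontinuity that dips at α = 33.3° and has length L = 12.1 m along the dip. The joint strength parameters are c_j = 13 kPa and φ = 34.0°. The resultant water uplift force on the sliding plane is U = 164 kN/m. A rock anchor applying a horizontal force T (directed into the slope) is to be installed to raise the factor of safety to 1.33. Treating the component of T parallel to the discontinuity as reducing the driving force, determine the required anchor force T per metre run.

T = 24 kN/m

Resolving forces along and normal to the sliding plane, with the horizontal anchor force T adding T·sinα to the effective normal force and T·cosα acting up the plane against the driving force:
FS = [c_jL + (W cosα − U + T sinα) tanφ] / [W sinα − T cosα]
Without the anchor: N' = 246.4 kN/m, driving T_d = 269.6 kN/m, resisting R = 13·12.1 + 246.4·tan34.0° = 323.5 kN/m, FS = 1.20.
Setting FS = 1.33 and solving for T:
1.33·(269.6 − T cos33.3°) = 323.5 + T sin33.3°·tan34.0°
T·(sin33.3°·tan34.0° + 1.33·cos33.3°) = 1.33·269.6 − 323.5
T·(0.5490·0.6745 + 1.33·0.8358) = 358.5 − 323.5 = 35.0
T·1.4819 = 35.0
T = 23.6 kN/m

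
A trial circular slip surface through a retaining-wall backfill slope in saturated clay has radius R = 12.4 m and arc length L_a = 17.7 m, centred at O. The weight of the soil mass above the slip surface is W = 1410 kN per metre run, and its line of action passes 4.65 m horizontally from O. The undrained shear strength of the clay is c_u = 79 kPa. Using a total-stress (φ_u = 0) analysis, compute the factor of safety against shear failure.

Taking moments about the centre O, the resisting moment is provided by the undrained shear strength acting along the arc:
M_R = c_u·L_a·R = 79·17.70·12.4 = 17338.9 kN·m/m
M_D = W·d = 1410·4.65 = 6556.5 kN·m/m
FS = M_R / M_D = 17338.9 / 6556.5 = 2.645

FS = 2.64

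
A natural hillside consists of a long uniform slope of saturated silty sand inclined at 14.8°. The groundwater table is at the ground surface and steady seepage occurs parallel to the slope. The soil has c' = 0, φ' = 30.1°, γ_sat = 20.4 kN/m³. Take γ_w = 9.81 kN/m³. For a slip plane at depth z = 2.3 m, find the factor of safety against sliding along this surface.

With seepage parallel to the slope and the water table at the surface, the effective normal stress on the slip plane uses the buoyant unit weight γ' = γ_sat − γ_w while the driving shear stress uses γ_sat:
FS = [c' + γ' z cos²β tanφ'] / [γ_sat z sinβ cosβ]
(For c' = 0 this reduces to FS = (γ'/γ_sat)·tanφ'/tanβ.)
γ' = 20.4 − 9.81 = 10.59 kN/m³
Numerator = 0.0 + 10.59·2.3·cos²14.8°·tan30.1° = 0.0 + 10.59·2.3·0.9347·0.5797 = 13.198 kPa
Denominator = 20.4·2.3·sin14.8°·cos14.8° = 20.4·2.3·0.2554·0.9668 = 11.588 kPa
FS = 13.198 / 11.588 = 1.139

FS = 1.14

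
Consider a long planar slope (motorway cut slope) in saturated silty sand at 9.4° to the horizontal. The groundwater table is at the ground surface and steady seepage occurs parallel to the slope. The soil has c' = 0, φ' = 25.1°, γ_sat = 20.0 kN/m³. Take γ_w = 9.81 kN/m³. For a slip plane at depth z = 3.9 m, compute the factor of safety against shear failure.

With seepage parallel to the slope and the water table at the surface, the effective normal stress on the slip plane uses the buoyant unit weight γ' = γ_sat − γ_w while the driving shear stress uses γ_sat:
FS = [c' + γ' z cos²β tanφ'] / [γ_sat z sinβ cosβ]
(For c' = 0 this reduces to FS = (γ'/γ_sat)·tanφ'/tanβ.)
γ' = 20.0 − 9.81 = 10.19 kN/m³
Numerator = 0.0 + 10.19·3.9·cos²9.4°·tan25.1° = 0.0 + 10.19·3.9·0.9733·0.4684 = 18.119 kPa
Denominator = 20.0·3.9·sin9.4°·cos9.4° = 20.0·3.9·0.1633·0.9866 = 12.568 kPa
FS = 18.119 / 12.568 = 1.442

FS = 1.44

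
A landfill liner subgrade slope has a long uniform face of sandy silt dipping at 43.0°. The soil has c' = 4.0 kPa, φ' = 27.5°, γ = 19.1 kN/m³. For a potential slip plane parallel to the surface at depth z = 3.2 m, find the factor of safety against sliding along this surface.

For an infinite slope with a slip plane parallel to the surface (no pore pressure): FS = [c' + γz cos²β tanφ'] / [γz sinβ cosβ].
γz = 19.1·3.2 = 61.12 kN/m²
Numerator = 4.0 + 61.12·cos²43.0°·tan27.5° = 4.0 + 61.12·0.5349·0.5206 = 21.018 kPa
Denominator = 61.12·sin43.0°·cos43.0° = 61.12·0.6820·0.7314 = 30.486 kPa
FS = 21.018 / 30.486 = 0.689

FS = 0.69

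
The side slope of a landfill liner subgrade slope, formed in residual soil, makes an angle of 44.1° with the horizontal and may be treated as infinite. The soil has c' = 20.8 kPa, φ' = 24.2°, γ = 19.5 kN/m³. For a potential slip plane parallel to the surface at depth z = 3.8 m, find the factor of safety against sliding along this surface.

For an infinite slope with a slip plane parallel to the surface (no pore pressure): FS = [c' + γz cos²β tanφ'] / [γz sinβ cosβ].
γz = 19.5·3.8 = 74.10 kN/m²
Numerator = 20.8 + 74.10·cos²44.1°·tan24.2° = 20.8 + 74.10·0.5157·0.4494 = 37.974 kPa
Denominator = 74.10·sin44.1°·cos44.1° = 74.10·0.6959·0.7181 = 37.032 kPa
FS = 37.974 / 37.032 = 1.025

FS = 1.03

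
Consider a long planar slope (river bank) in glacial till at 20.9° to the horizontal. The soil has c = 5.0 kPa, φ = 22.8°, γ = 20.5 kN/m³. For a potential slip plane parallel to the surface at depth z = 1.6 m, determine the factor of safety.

FS = 1.56

For an infinite slope with a slip plane parallel to the surface (no pore pressure): FS = [c + γz cos²β tanφ] / [γz sinβ cosβ].
γz = 20.5·1.6 = 32.80 kN/m²
Numerator = 5.0 + 32.80·cos²20.9°·tan22.8° = 5.0 + 32.80·0.8727·0.4204 = 17.033 kPa
Denominator = 32.80·sin20.9°·cos20.9° = 32.80·0.3567·0.9342 = 10.931 kPa
FS = 17.033 / 10.931 = 1.558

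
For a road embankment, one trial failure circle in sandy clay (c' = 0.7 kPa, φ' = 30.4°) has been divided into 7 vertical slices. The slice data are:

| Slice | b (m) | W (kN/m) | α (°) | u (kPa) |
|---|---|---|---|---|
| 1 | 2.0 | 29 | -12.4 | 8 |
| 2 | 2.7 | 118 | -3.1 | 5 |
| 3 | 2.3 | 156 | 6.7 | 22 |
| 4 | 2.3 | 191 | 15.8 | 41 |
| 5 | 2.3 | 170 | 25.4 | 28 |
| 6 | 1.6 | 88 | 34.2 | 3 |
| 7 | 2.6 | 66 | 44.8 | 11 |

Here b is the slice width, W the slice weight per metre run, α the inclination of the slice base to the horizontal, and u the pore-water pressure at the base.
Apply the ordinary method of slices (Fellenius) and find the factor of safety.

Ordinary method of slices: FS = Σ[c'·Δl_i + (W_i cosα_i − u_i·Δl_i)·tanφ'] / Σ W_i sinα_i, with Δl_i = b_i / cosα_i.
Slice 1: Δl = 2.0/cos(-12.4°) = 2.048 m; N'_1 = 29·cos(-12.4°) − 8·2.048 = 11.9; c'Δl = 1.43; W sinα = -6.2
Slice 2: Δl = 2.7/cos(-3.1°) = 2.704 m; N'_2 = 118·cos(-3.1°) − 5·2.704 = 104.3; c'Δl = 1.89; W sinα = -6.4
Slice 3: Δl = 2.3/cos6.7° = 2.316 m; N'_3 = 156·cos6.7° − 22·2.316 = 104.0; c'Δl = 1.62; W sinα = 18.2
Slice 4: Δl = 2.3/cos15.8° = 2.390 m; N'_4 = 191·cos15.8° − 41·2.390 = 85.8; c'Δl = 1.67; W sinα = 52.0
Slice 5: Δl = 2.3/cos25.4° = 2.546 m; N'_5 = 170·cos25.4° − 28·2.546 = 82.3; c'Δl = 1.78; W sinα = 72.9
Slice 6: Δl = 1.6/cos34.2° = 1.935 m; N'_6 = 88·cos34.2° − 3·1.935 = 67.0; c'Δl = 1.35; W sinα = 49.5
Slice 7: Δl = 2.6/cos44.8° = 3.664 m; N'_7 = 66·cos44.8° − 11·3.664 = 6.5; c'Δl = 2.56; W sinα = 46.5
Σc'Δl = 12.3 kN/m; ΣN' = 461.8 kN/m; ΣW sinα = 226.5 kN/m
Resisting = 12.3 + 461.8·tan30.4° = 12.3 + 270.9 = 283.3 kN/m
FS = 283.3 / 226.5 = 1.251

FS = 1.25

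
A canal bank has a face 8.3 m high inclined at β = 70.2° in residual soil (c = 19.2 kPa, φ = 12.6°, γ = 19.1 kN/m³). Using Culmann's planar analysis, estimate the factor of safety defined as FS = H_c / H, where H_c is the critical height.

H_c = (4c/γ) · sinβ cosφ / [1 − cos(β − φ)]
    = (4·19.2/19.1) · sin70.2°·cos12.6° / [1 − cos57.6°]
    = 4.021 · 0.9182 / 0.4642 = 7.95 m
FS = H_c / H = 7.95 / 8.3 = 0.958

FS = 0.96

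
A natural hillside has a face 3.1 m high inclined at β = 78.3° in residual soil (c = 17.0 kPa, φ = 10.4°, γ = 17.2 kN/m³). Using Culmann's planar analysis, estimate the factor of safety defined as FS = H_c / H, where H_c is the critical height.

FS = 1.97

H_c = (4c/γ) · sinβ cosφ / [1 − cos(β − φ)]
    = (4·17.0/17.2) · sin78.3°·cos10.4° / [1 − cos67.9°]
    = 3.953 · 0.9631 / 0.6238 = 6.10 m
FS = H_c / H = 6.10 / 3.1 = 1.969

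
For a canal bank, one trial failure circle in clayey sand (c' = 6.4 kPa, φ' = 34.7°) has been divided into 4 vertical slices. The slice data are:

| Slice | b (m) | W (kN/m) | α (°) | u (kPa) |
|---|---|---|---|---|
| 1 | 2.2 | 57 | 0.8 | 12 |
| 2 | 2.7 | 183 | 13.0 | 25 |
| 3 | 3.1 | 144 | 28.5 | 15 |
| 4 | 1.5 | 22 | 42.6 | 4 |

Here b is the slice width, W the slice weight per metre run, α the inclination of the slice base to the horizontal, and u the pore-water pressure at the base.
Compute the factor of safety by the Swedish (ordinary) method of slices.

Ordinary method of slices: FS = Σ[c'·Δl_i + (W_i cosα_i − u_i·Δl_i)·tanφ'] / Σ W_i sinα_i, with Δl_i = b_i / cosα_i.
Slice 1: Δl = 2.2/cos0.8° = 2.200 m; N'_1 = 57·cos0.8° − 12·2.200 = 30.6; c'Δl = 14.08; W sinα = 0.8
Slice 2: Δl = 2.7/cos13.0° = 2.771 m; N'_2 = 183·cos13.0° − 25·2.771 = 109.0; c'Δl = 17.73; W sinα = 41.2
Slice 3: Δl = 3.1/cos28.5° = 3.527 m; N'_3 = 144·cos28.5° − 15·3.527 = 73.6; c'Δl = 22.58; W sinα = 68.7
Slice 4: Δl = 1.5/cos42.6° = 2.038 m; N'_4 = 22·cos42.6° − 4·2.038 = 8.0; c'Δl = 13.04; W sinα = 14.9
Σc'Δl = 67.4 kN/m; ΣN' = 221.3 kN/m; ΣW sinα = 125.6 kN/m
Resisting = 67.4 + 221.3·tan34.7° = 67.4 + 153.2 = 220.7 kN/m
FS = 220.7 / 125.6 = 1.757

FS = 1.76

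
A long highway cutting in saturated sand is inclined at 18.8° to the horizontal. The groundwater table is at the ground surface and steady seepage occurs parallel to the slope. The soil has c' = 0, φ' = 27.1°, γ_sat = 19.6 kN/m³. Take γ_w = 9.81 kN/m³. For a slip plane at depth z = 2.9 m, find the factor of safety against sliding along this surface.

With seepage parallel to the slope and the water table at the surface, the effective normal stress on the slip plane uses the buoyant unit weight γ' = γ_sat − γ_w while the driving shear stress uses γ_sat:
FS = [c' + γ' z cos²β tanφ'] / [γ_sat z sinβ cosβ]
(For c' = 0 this reduces to FS = (γ'/γ_sat)·tanφ'/tanβ.)
γ' = 19.6 − 9.81 = 9.79 kN/m³
Numerator = 0.0 + 9.79·2.9·cos²18.8°·tan27.1° = 0.0 + 9.79·2.9·0.8961·0.5117 = 13.020 kPa
Denominator = 19.6·2.9·sin18.8°·cos18.8° = 19.6·2.9·0.3223·0.9466 = 17.340 kPa
FS = 13.020 / 17.340 = 0.751

FS = 0.75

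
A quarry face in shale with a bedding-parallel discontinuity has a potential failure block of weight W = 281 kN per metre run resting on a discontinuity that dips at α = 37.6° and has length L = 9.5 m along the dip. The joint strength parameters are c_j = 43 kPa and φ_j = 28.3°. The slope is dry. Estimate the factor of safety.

Resolving the block weight along and normal to the plane and applying the Mohr–Coulomb strength on the joint:
N' = W cosα = 281·cos37.6° = 222.6 kN/m
Driving force T = W sinα = 281·sin37.6° = 171.5 kN/m
Resisting force R = c_j·L + N'·tanφ_j = 43·9.5 + 222.6·tan28.3° = 408.5 + 119.9 = 528.4 kN/m
FS = R / T = 528.4 / 171.5 = 3.082

FS = 3.08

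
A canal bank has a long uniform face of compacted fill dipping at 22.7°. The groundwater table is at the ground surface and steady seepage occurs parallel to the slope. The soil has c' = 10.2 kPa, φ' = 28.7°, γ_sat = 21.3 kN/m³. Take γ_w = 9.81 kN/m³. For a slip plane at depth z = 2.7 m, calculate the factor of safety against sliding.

With seepage parallel to the slope and the water table at the surface, the effective normal stress on the slip plane uses the buoyant unit weight γ' = γ_sat − γ_w while the driving shear stress uses γ_sat:
FS = [c' + γ' z cos²β tanφ'] / [γ_sat z sinβ cosβ]
γ' = 21.3 − 9.81 = 11.49 kN/m³
Numerator = 10.2 + 11.49·2.7·cos²22.7°·tan28.7° = 10.2 + 11.49·2.7·0.8511·0.5475 = 24.655 kPa
Denominator = 21.3·2.7·sin22.7°·cos22.7° = 21.3·2.7·0.3859·0.9225 = 20.474 kPa
FS = 24.655 / 20.474 = 1.204

FS = 1.20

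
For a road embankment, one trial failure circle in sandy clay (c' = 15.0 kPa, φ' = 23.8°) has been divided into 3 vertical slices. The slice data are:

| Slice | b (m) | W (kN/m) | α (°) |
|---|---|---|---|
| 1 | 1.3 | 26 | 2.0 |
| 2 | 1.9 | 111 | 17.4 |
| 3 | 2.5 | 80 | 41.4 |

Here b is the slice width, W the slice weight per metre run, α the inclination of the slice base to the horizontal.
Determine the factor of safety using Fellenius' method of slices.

FS = 2.11

Ordinary method of slices: FS = Σ[c'·Δl_i + (W_i cosα_i)·tanφ'] / Σ W_i sinα_i, with Δl_i = b_i / cosα_i.
Slice 1: Δl = 1.3/cos2.0° = 1.301 m; N'_1 = 26·cos2.0° = 26.0; c'Δl = 19.51; W sinα = 0.9
Slice 2: Δl = 1.9/cos17.4° = 1.991 m; N'_2 = 111·cos17.4° = 105.9; c'Δl = 29.87; W sinα = 33.2
Slice 3: Δl = 2.5/cos41.4° = 3.333 m; N'_3 = 80·cos41.4° = 60.0; c'Δl = 49.99; W sinα = 52.9
Σc'Δl = 99.4 kN/m; ΣN' = 191.9 kN/m; ΣW sinα = 87.0 kN/m
Resisting = 99.4 + 191.9·tan23.8° = 99.4 + 84.6 = 184.0 kN/m
FS = 184.0 / 87.0 = 2.115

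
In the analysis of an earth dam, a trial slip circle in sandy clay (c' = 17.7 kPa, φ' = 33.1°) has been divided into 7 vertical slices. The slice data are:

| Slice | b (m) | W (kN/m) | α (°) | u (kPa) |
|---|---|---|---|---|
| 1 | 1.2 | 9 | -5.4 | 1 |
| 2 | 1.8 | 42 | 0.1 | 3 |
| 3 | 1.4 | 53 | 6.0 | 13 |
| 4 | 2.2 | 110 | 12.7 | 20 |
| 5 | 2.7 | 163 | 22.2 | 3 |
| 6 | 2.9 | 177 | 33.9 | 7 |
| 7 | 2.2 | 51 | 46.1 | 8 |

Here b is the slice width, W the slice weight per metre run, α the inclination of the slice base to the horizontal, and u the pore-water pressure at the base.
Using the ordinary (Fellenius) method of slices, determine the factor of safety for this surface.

Ordinary method of slices: FS = Σ[c'·Δl_i + (W_i cosα_i − u_i·Δl_i)·tanφ'] / Σ W_i sinα_i, with Δl_i = b_i / cosα_i.
Slice 1: Δl = 1.2/cos(-5.4°) = 1.205 m; N'_1 = 9·cos(-5.4°) − 1·1.205 = 7.8; c'Δl = 21.33; W sinα = -0.8
Slice 2: Δl = 1.8/cos0.1° = 1.800 m; N'_2 = 42·cos0.1° − 3·1.800 = 36.6; c'Δl = 31.86; W sinα = 0.1
Slice 3: Δl = 1.4/cos6.0° = 1.408 m; N'_3 = 53·cos6.0° − 13·1.408 = 34.4; c'Δl = 24.92; W sinα = 5.5
Slice 4: Δl = 2.2/cos12.7° = 2.255 m; N'_4 = 110·cos12.7° − 20·2.255 = 62.2; c'Δl = 39.92; W sinα = 24.2
Slice 5: Δl = 2.7/cos22.2° = 2.916 m; N'_5 = 163·cos22.2° − 3·2.916 = 142.2; c'Δl = 51.62; W sinα = 61.6
Slice 6: Δl = 2.9/cos33.9° = 3.494 m; N'_6 = 177·cos33.9° − 7·3.494 = 122.5; c'Δl = 61.84; W sinα = 98.7
Slice 7: Δl = 2.2/cos46.1° = 3.173 m; N'_7 = 51·cos46.1° − 8·3.173 = 10.0; c'Δl = 56.16; W sinα = 36.7
Σc'Δl = 287.6 kN/m; ΣN' = 415.6 kN/m; ΣW sinα = 226.0 kN/m
Resisting = 287.6 + 415.6·tan33.1° = 287.6 + 270.9 = 558.6 kN/m
FS = 558.6 / 226.0 = 2.471

FS = 2.47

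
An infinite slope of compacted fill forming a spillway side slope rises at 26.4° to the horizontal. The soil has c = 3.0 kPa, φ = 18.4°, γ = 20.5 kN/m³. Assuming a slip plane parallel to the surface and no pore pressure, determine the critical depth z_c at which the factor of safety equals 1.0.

z_c = 1.11 m

Setting FS = 1.00 in FS = [c + γz cos²β tanφ] / [γz sinβ cosβ] and solving for z:
z = c / [γ cosβ (FS·sinβ − cosβ·tanφ)]
  = 3.0 / [20.5·cos26.4°·(1.00·sin26.4° − cos26.4°·tan18.4°)]
  = 3.0 / [20.5·0.8957·(1.00·0.4446 − 0.8957·0.3327)]
  = 3.0 / 2.6932 = 1.114 m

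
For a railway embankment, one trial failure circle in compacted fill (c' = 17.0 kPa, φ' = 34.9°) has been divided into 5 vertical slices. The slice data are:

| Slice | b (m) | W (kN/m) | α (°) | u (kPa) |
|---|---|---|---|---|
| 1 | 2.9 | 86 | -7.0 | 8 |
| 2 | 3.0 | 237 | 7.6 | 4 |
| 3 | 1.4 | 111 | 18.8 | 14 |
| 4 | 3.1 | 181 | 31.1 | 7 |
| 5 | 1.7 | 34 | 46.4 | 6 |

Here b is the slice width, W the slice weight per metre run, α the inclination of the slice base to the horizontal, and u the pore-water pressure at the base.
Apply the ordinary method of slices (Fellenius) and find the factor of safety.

Ordinary method of slices: FS = Σ[c'·Δl_i + (W_i cosα_i − u_i·Δl_i)·tanφ'] / Σ W_i sinα_i, with Δl_i = b_i / cosα_i.
Slice 1: Δl = 2.9/cos(-7.0°) = 2.922 m; N'_1 = 86·cos(-7.0°) − 8·2.922 = 62.0; c'Δl = 49.67; W sinα = -10.5
Slice 2: Δl = 3.0/cos7.6° = 3.027 m; N'_2 = 237·cos7.6° − 4·3.027 = 222.8; c'Δl = 51.45; W sinα = 31.3
Slice 3: Δl = 1.4/cos18.8° = 1.479 m; N'_3 = 111·cos18.8° − 14·1.479 = 84.4; c'Δl = 25.14; W sinα = 35.8
Slice 4: Δl = 3.1/cos31.1° = 3.620 m; N'_4 = 181·cos31.1° − 7·3.620 = 129.6; c'Δl = 61.55; W sinα = 93.5
Slice 5: Δl = 1.7/cos46.4° = 2.465 m; N'_5 = 34·cos46.4° − 6·2.465 = 8.7; c'Δl = 41.91; W sinα = 24.6
Σc'Δl = 229.7 kN/m; ΣN' = 507.5 kN/m; ΣW sinα = 174.7 kN/m
Resisting = 229.7 + 507.5·tan34.9° = 229.7 + 354.0 = 583.7 kN/m
FS = 583.7 / 174.7 = 3.340

FS = 3.34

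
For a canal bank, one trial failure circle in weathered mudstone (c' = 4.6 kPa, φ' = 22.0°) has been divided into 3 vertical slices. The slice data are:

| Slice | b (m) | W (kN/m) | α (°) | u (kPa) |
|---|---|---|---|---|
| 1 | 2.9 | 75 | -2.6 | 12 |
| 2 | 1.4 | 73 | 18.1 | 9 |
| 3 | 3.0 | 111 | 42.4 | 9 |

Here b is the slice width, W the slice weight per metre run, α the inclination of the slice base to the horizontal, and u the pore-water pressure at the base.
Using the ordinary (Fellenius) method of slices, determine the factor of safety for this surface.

Ordinary method of slices: FS = Σ[c'·Δl_i + (W_i cosα_i − u_i·Δl_i)·tanφ'] / Σ W_i sinα_i, with Δl_i = b_i / cosα_i.
Slice 1: Δl = 2.9/cos(-2.6°) = 2.903 m; N'_1 = 75·cos(-2.6°) − 12·2.903 = 40.1; c'Δl = 13.35; W sinα = -3.4
Slice 2: Δl = 1.4/cos18.1° = 1.473 m; N'_2 = 73·cos18.1° − 9·1.473 = 56.1; c'Δl = 6.78; W sinα = 22.7
Slice 3: Δl = 3.0/cos42.4° = 4.063 m; N'_3 = 111·cos42.4° − 9·4.063 = 45.4; c'Δl = 18.69; W sinα = 74.8
Σc'Δl = 38.8 kN/m; ΣN' = 141.6 kN/m; ΣW sinα = 94.1 kN/m
Resisting = 38.8 + 141.6·tan22.0° = 38.8 + 57.2 = 96.0 kN/m
FS = 96.0 / 94.1 = 1.020

FS = 1.02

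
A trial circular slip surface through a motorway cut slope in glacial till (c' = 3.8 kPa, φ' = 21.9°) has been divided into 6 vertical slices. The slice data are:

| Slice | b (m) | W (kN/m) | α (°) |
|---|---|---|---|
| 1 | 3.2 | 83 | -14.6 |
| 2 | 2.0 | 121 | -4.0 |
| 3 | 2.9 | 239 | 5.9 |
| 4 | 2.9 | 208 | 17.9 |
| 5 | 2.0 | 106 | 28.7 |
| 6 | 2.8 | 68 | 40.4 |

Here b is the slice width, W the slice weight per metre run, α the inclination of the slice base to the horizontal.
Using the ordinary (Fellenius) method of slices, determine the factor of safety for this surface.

FS = 2.46

Ordinary method of slices: FS = Σ[c'·Δl_i + (W_i cosα_i)·tanφ'] / Σ W_i sinα_i, with Δl_i = b_i / cosα_i.
Slice 1: Δl = 3.2/cos(-14.6°) = 3.307 m; N'_1 = 83·cos(-14.6°) = 80.3; c'Δl = 12.57; W sinα = -20.9
Slice 2: Δl = 2.0/cos(-4.0°) = 2.005 m; N'_2 = 121·cos(-4.0°) = 120.7; c'Δl = 7.62; W sinα = -8.4
Slice 3: Δl = 2.9/cos5.9° = 2.915 m; N'_3 = 239·cos5.9° = 237.7; c'Δl = 11.08; W sinα = 24.6
Slice 4: Δl = 2.9/cos17.9° = 3.048 m; N'_4 = 208·cos17.9° = 197.9; c'Δl = 11.58; W sinα = 63.9
Slice 5: Δl = 2.0/cos28.7° = 2.280 m; N'_5 = 106·cos28.7° = 93.0; c'Δl = 8.66; W sinα = 50.9
Slice 6: Δl = 2.8/cos40.4° = 3.677 m; N'_6 = 68·cos40.4° = 51.8; c'Δl = 13.97; W sinα = 44.1
Σc'Δl = 65.5 kN/m; ΣN' = 781.5 kN/m; ΣW sinα = 154.1 kN/m
Resisting = 65.5 + 781.5·tan21.9° = 65.5 + 314.1 = 379.6 kN/m
FS = 379.6 / 154.1 = 2.463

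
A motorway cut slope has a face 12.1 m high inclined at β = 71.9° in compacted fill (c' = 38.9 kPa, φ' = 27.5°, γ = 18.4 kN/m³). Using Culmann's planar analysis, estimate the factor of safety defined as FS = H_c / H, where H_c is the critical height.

H_c = (4c'/γ) · sinβ cosφ' / [1 − cos(β − φ')]
    = (4·38.9/18.4) · sin71.9°·cos27.5° / [1 − cos44.4°]
    = 8.457 · 0.8431 / 0.2855 = 24.97 m
FS = H_c / H = 24.97 / 12.1 = 2.064

FS = 2.06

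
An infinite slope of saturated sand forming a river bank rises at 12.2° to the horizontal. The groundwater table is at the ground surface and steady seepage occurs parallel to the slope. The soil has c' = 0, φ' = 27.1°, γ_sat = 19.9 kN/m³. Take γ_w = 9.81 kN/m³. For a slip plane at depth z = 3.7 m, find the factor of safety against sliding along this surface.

FS = 1.20

With seepage parallel to the slope and the water table at the surface, the effective normal stress on the slip plane uses the buoyant unit weight γ' = γ_sat − γ_w while the driving shear stress uses γ_sat:
FS = [c' + γ' z cos²β tanφ'] / [γ_sat z sinβ cosβ]
(For c' = 0 this reduces to FS = (γ'/γ_sat)·tanφ'/tanβ.)
γ' = 19.9 − 9.81 = 10.09 kN/m³
Numerator = 0.0 + 10.09·3.7·cos²12.2°·tan27.1° = 0.0 + 10.09·3.7·0.9553·0.5117 = 18.251 kPa
Denominator = 19.9·3.7·sin12.2°·cos12.2° = 19.9·3.7·0.2113·0.9774 = 15.208 kPa
FS = 18.251 / 15.208 = 1.200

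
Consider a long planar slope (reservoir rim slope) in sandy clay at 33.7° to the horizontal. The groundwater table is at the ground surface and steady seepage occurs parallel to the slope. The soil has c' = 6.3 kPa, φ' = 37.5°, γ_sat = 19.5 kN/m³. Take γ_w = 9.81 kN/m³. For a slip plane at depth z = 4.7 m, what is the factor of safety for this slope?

FS = 0.72

With seepage parallel to the slope and the water table at the surface, the effective normal stress on the slip plane uses the buoyant unit weight γ' = γ_sat − γ_w while the driving shear stress uses γ_sat:
FS = [c' + γ' z cos²β tanφ'] / [γ_sat z sinβ cosβ]
γ' = 19.5 − 9.81 = 9.69 kN/m³
Numerator = 6.3 + 9.69·4.7·cos²33.7°·tan37.5° = 6.3 + 9.69·4.7·0.6921·0.7673 = 30.488 kPa
Denominator = 19.5·4.7·sin33.7°·cos33.7° = 19.5·4.7·0.5548·0.8320 = 42.306 kPa
FS = 30.488 / 42.306 = 0.721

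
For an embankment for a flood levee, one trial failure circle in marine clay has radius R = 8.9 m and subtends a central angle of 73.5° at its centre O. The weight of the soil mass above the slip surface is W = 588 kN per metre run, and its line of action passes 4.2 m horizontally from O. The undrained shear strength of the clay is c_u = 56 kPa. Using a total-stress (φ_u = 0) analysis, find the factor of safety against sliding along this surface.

Taking moments about the centre O, the resisting moment is provided by the undrained shear strength acting along the arc:
Arc length L_a = R·θ = 8.9·(73.5°·π/180) = 8.9·1.2828 = 11.42 m
M_R = c_u·L_a·R = 56·11.42·8.9 = 5690.3 kN·m/m
M_D = W·d = 588·4.2 = 2469.6 kN·m/m
FS = M_R / M_D = 5690.3 / 2469.6 = 2.304

FS = 2.30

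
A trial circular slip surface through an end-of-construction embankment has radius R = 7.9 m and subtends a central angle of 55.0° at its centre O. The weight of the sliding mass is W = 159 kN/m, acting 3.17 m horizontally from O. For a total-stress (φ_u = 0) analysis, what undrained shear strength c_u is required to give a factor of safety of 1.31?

FS = c_u·L_a·R / (W·d), so c_u = FS·W·d / (L_a·R).
Arc length L_a = R·θ = 7.9·(55.0°·π/180) = 7.9·0.9599 = 7.58 m
c_u = 1.31·159·3.17 / (7.58·7.9) = 660.3 / 59.91 = 11.02 kPa

c_u = 11.0 kPa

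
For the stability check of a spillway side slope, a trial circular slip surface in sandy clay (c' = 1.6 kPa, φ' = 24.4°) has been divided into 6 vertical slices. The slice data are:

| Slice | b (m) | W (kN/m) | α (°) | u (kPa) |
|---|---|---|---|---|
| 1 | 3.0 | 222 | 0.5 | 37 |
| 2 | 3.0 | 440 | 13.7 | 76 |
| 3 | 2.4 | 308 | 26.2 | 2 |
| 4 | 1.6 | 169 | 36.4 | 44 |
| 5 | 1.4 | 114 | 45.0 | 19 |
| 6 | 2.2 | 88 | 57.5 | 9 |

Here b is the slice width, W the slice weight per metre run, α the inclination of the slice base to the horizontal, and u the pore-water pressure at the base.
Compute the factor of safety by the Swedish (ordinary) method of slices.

Ordinary method of slices: FS = Σ[c'·Δl_i + (W_i cosα_i − u_i·Δl_i)·tanφ'] / Σ W_i sinα_i, with Δl_i = b_i / cosα_i.
Slice 1: Δl = 3.0/cos0.5° = 3.000 m; N'_1 = 222·cos0.5° − 37·3.000 = 111.0; c'Δl = 4.80; W sinα = 1.9
Slice 2: Δl = 3.0/cos13.7° = 3.088 m; N'_2 = 440·cos13.7° − 76·3.088 = 192.8; c'Δl = 4.94; W sinα = 104.2
Slice 3: Δl = 2.4/cos26.2° = 2.675 m; N'_3 = 308·cos26.2° − 2·2.675 = 271.0; c'Δl = 4.28; W sinα = 136.0
Slice 4: Δl = 1.6/cos36.4° = 1.988 m; N'_4 = 169·cos36.4° − 44·1.988 = 48.6; c'Δl = 3.18; W sinα = 100.3
Slice 5: Δl = 1.4/cos45.0° = 1.980 m; N'_5 = 114·cos45.0° − 19·1.980 = 43.0; c'Δl = 3.17; W sinα = 80.6
Slice 6: Δl = 2.2/cos57.5° = 4.095 m; N'_6 = 88·cos57.5° − 9·4.095 = 10.4; c'Δl = 6.55; W sinα = 74.2
Σc'Δl = 26.9 kN/m; ΣN' = 676.8 kN/m; ΣW sinα = 497.2 kN/m
Resisting = 26.9 + 676.8·tan24.4° = 26.9 + 307.0 = 333.9 kN/m
FS = 333.9 / 497.2 = 0.672

FS = 0.67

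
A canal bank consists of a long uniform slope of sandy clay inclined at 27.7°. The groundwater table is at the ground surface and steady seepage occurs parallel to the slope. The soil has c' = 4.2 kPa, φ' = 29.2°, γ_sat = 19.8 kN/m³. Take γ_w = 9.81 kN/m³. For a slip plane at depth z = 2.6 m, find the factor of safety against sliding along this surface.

FS = 0.74

With seepage parallel to the slope and the water table at the surface, the effective normal stress on the slip plane uses the buoyant unit weight γ' = γ_sat − γ_w while the driving shear stress uses γ_sat:
FS = [c' + γ' z cos²β tanφ'] / [γ_sat z sinβ cosβ]
γ' = 19.8 − 9.81 = 9.99 kN/m³
Numerator = 4.2 + 9.99·2.6·cos²27.7°·tan29.2° = 4.2 + 9.99·2.6·0.7839·0.5589 = 15.580 kPa
Denominator = 19.8·2.6·sin27.7°·cos27.7° = 19.8·2.6·0.4648·0.8854 = 21.188 kPa
FS = 15.580 / 21.188 = 0.735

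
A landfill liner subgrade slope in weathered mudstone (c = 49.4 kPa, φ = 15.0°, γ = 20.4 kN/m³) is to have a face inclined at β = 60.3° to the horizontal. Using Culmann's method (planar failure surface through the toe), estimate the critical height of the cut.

H_c = 27.40 m

Culmann's analysis gives the critical failure plane at α_cr = (β + φ)/2 = (60.3 + 15.0)/2 = 37.6°, and the critical height
H_c = (4c/γ) · sinβ cosφ / [1 − cos(β − φ)]
    = (4·49.4/20.4) · sin60.3°·cos15.0° / [1 − cos(45.3°)]
    = 9.686 · 0.8686·0.9659 / [1 − 0.7034]
    = 9.686 · 0.8390 / 0.2966
    = 27.40 m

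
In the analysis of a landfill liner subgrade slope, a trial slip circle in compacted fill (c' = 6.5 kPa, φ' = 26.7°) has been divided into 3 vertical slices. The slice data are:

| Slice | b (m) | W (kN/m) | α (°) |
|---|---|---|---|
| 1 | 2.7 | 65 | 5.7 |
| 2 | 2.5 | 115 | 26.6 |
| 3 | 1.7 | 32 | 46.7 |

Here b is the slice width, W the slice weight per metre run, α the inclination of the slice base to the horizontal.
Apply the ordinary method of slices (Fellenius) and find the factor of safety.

Ordinary method of slices: FS = Σ[c'·Δl_i + (W_i cosα_i)·tanφ'] / Σ W_i sinα_i, with Δl_i = b_i / cosα_i.
Slice 1: Δl = 2.7/cos5.7° = 2.713 m; N'_1 = 65·cos5.7° = 64.7; c'Δl = 17.64; W sinα = 6.5
Slice 2: Δl = 2.5/cos26.6° = 2.796 m; N'_2 = 115·cos26.6° = 102.8; c'Δl = 18.17; W sinα = 51.5
Slice 3: Δl = 1.7/cos46.7° = 2.479 m; N'_3 = 32·cos46.7° = 21.9; c'Δl = 16.11; W sinα = 23.3
Σc'Δl = 51.9 kN/m; ΣN' = 189.5 kN/m; ΣW sinα = 81.2 kN/m
Resisting = 51.9 + 189.5·tan26.7° = 51.9 + 95.3 = 147.2 kN/m
FS = 147.2 / 81.2 = 1.812

FS = 1.81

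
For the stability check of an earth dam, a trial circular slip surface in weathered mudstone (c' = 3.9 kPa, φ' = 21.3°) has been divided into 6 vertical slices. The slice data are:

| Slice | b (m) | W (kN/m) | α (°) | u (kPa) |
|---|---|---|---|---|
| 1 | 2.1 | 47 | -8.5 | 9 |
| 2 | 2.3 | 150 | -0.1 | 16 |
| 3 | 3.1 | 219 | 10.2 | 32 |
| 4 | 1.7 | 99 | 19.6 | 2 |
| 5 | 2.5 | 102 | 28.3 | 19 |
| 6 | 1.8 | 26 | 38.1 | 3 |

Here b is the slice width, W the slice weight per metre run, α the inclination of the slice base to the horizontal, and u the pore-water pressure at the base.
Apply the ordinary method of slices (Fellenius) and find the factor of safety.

Ordinary method of slices: FS = Σ[c'·Δl_i + (W_i cosα_i − u_i·Δl_i)·tanφ'] / Σ W_i sinα_i, with Δl_i = b_i / cosα_i.
Slice 1: Δl = 2.1/cos(-8.5°) = 2.123 m; N'_1 = 47·cos(-8.5°) − 9·2.123 = 27.4; c'Δl = 8.28; W sinα = -6.9
Slice 2: Δl = 2.3/cos(-0.1°) = 2.300 m; N'_2 = 150·cos(-0.1°) − 16·2.300 = 113.2; c'Δl = 8.97; W sinα = -0.3
Slice 3: Δl = 3.1/cos10.2° = 3.150 m; N'_3 = 219·cos10.2° − 32·3.150 = 114.7; c'Δl = 12.28; W sinα = 38.8
Slice 4: Δl = 1.7/cos19.6° = 1.805 m; N'_4 = 99·cos19.6° − 2·1.805 = 89.7; c'Δl = 7.04; W sinα = 33.2
Slice 5: Δl = 2.5/cos28.3° = 2.839 m; N'_5 = 102·cos28.3° − 19·2.839 = 35.9; c'Δl = 11.07; W sinα = 48.4
Slice 6: Δl = 1.8/cos38.1° = 2.287 m; N'_6 = 26·cos38.1° − 3·2.287 = 13.6; c'Δl = 8.92; W sinα = 16.0
Σc'Δl = 56.6 kN/m; ΣN' = 394.4 kN/m; ΣW sinα = 129.2 kN/m
Resisting = 56.6 + 394.4·tan21.3° = 56.6 + 153.8 = 210.4 kN/m
FS = 210.4 / 129.2 = 1.628

FS = 1.63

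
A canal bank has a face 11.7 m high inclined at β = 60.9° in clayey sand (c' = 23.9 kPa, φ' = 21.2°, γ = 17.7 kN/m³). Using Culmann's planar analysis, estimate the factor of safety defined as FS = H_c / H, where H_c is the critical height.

FS = 1.63

H_c = (4c'/γ) · sinβ cosφ' / [1 − cos(β − φ')]
    = (4·23.9/17.7) · sin60.9°·cos21.2° / [1 − cos39.7°]
    = 5.401 · 0.8146 / 0.2306 = 19.08 m
FS = H_c / H = 19.08 / 11.7 = 1.631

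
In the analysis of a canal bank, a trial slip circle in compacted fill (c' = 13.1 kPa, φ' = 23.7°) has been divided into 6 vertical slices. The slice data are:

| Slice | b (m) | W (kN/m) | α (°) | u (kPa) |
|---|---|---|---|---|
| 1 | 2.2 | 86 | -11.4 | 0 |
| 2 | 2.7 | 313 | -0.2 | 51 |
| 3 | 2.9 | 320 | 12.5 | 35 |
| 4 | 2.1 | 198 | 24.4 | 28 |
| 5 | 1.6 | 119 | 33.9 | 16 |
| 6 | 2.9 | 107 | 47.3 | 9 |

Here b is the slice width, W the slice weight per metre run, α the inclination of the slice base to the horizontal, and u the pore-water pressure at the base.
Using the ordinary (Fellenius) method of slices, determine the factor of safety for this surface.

FS = 1.86

Ordinary method of slices: FS = Σ[c'·Δl_i + (W_i cosα_i − u_i·Δl_i)·tanφ'] / Σ W_i sinα_i, with Δl_i = b_i / cosα_i.
Slice 1: Δl = 2.2/cos(-11.4°) = 2.244 m; N'_1 = 86·cos(-11.4°) − 0·2.244 = 84.3; c'Δl = 29.40; W sinα = -17.0
Slice 2: Δl = 2.7/cos(-0.2°) = 2.700 m; N'_2 = 313·cos(-0.2°) − 51·2.700 = 175.3; c'Δl = 35.37; W sinα = -1.1
Slice 3: Δl = 2.9/cos12.5° = 2.970 m; N'_3 = 320·cos12.5° − 35·2.970 = 208.5; c'Δl = 38.91; W sinα = 69.3
Slice 4: Δl = 2.1/cos24.4° = 2.306 m; N'_4 = 198·cos24.4° − 28·2.306 = 115.7; c'Δl = 30.21; W sinα = 81.8
Slice 5: Δl = 1.6/cos33.9° = 1.928 m; N'_5 = 119·cos33.9° − 16·1.928 = 67.9; c'Δl = 25.25; W sinα = 66.4
Slice 6: Δl = 2.9/cos47.3° = 4.276 m; N'_6 = 107·cos47.3° − 9·4.276 = 34.1; c'Δl = 56.02; W sinα = 78.6
Σc'Δl = 215.2 kN/m; ΣN' = 685.8 kN/m; ΣW sinα = 278.0 kN/m
Resisting = 215.2 + 685.8·tan23.7° = 215.2 + 301.0 = 516.2 kN/m
FS = 516.2 / 278.0 = 1.857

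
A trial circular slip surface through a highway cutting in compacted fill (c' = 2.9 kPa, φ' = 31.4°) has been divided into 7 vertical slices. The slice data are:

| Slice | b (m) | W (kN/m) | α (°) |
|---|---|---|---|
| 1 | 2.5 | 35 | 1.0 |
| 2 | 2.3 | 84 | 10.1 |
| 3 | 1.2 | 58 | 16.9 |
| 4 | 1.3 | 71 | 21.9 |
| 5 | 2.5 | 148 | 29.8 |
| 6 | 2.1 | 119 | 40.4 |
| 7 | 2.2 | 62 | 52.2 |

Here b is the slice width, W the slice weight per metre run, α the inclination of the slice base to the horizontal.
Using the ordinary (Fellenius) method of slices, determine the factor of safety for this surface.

Ordinary method of slices: FS = Σ[c'·Δl_i + (W_i cosα_i)·tanφ'] / Σ W_i sinα_i, with Δl_i = b_i / cosα_i.
Slice 1: Δl = 2.5/cos1.0° = 2.500 m; N'_1 = 35·cos1.0° = 35.0; c'Δl = 7.25; W sinα = 0.6
Slice 2: Δl = 2.3/cos10.1° = 2.336 m; N'_2 = 84·cos10.1° = 82.7; c'Δl = 6.77; W sinα = 14.7
Slice 3: Δl = 1.2/cos16.9° = 1.254 m; N'_3 = 58·cos16.9° = 55.5; c'Δl = 3.64; W sinα = 16.9
Slice 4: Δl = 1.3/cos21.9° = 1.401 m; N'_4 = 71·cos21.9° = 65.9; c'Δl = 4.06; W sinα = 26.5
Slice 5: Δl = 2.5/cos29.8° = 2.881 m; N'_5 = 148·cos29.8° = 128.4; c'Δl = 8.35; W sinα = 73.6
Slice 6: Δl = 2.1/cos40.4° = 2.758 m; N'_6 = 119·cos40.4° = 90.6; c'Δl = 8.00; W sinα = 77.1
Slice 7: Δl = 2.2/cos52.2° = 3.589 m; N'_7 = 62·cos52.2° = 38.0; c'Δl = 10.41; W sinα = 49.0
Σc'Δl = 48.5 kN/m; ΣN' = 496.1 kN/m; ΣW sinα = 258.4 kN/m
Resisting = 48.5 + 496.1·tan31.4° = 48.5 + 302.8 = 351.3 kN/m
FS = 351.3 / 258.4 = 1.360

FS = 1.36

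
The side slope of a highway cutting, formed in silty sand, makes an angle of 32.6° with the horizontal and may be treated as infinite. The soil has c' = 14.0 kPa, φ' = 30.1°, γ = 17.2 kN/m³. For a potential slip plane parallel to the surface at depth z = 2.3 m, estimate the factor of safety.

For an infinite slope with a slip plane parallel to the surface (no pore pressure): FS = [c' + γz cos²β tanφ'] / [γz sinβ cosβ].
γz = 17.2·2.3 = 39.56 kN/m²
Numerator = 14.0 + 39.56·cos²32.6°·tan30.1° = 14.0 + 39.56·0.7097·0.5797 = 30.276 kPa
Denominator = 39.56·sin32.6°·cos32.6° = 39.56·0.5388·0.8425 = 17.956 kPa
FS = 30.276 / 17.956 = 1.686

FS = 1.69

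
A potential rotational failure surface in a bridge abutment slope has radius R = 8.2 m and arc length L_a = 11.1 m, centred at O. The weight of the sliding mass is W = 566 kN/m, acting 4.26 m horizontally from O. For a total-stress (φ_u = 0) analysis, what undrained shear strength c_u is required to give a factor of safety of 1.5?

FS = c_u·L_a·R / (W·d), so c_u = FS·W·d / (L_a·R).
c_u = 1.5·566·4.26 / (11.10·8.2) = 3616.7 / 91.02 = 39.74 kPa

c_u = 39.7 kPa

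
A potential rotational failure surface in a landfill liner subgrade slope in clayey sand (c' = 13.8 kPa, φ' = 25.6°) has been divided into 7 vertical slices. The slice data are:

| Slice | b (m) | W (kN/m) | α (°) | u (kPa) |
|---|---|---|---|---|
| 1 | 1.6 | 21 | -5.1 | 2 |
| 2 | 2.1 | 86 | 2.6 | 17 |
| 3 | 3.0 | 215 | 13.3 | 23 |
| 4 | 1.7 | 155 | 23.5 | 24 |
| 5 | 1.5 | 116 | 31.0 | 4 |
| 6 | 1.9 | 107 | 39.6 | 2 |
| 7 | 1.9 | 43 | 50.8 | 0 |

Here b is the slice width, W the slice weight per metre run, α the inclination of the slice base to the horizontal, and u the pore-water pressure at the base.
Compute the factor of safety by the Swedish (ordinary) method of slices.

FS = 1.67

Ordinary method of slices: FS = Σ[c'·Δl_i + (W_i cosα_i − u_i·Δl_i)·tanφ'] / Σ W_i sinα_i, with Δl_i = b_i / cosα_i.
Slice 1: Δl = 1.6/cos(-5.1°) = 1.606 m; N'_1 = 21·cos(-5.1°) − 2·1.606 = 17.7; c'Δl = 22.17; W sinα = -1.9
Slice 2: Δl = 2.1/cos2.6° = 2.102 m; N'_2 = 86·cos2.6° − 17·2.102 = 50.2; c'Δl = 29.01; W sinα = 3.9
Slice 3: Δl = 3.0/cos13.3° = 3.083 m; N'_3 = 215·cos13.3° − 23·3.083 = 138.3; c'Δl = 42.54; W sinα = 49.5
Slice 4: Δl = 1.7/cos23.5° = 1.854 m; N'_4 = 155·cos23.5° − 24·1.854 = 97.7; c'Δl = 25.58; W sinα = 61.8
Slice 5: Δl = 1.5/cos31.0° = 1.750 m; N'_5 = 116·cos31.0° − 4·1.750 = 92.4; c'Δl = 24.15; W sinα = 59.7
Slice 6: Δl = 1.9/cos39.6° = 2.466 m; N'_6 = 107·cos39.6° − 2·2.466 = 77.5; c'Δl = 34.03; W sinα = 68.2
Slice 7: Δl = 1.9/cos50.8° = 3.006 m; N'_7 = 43·cos50.8° − 0·3.006 = 27.2; c'Δl = 41.49; W sinα = 33.3
Σc'Δl = 219.0 kN/m; ΣN' = 501.0 kN/m; ΣW sinα = 274.6 kN/m
Resisting = 219.0 + 501.0·tan25.6° = 219.0 + 240.0 = 459.0 kN/m
FS = 459.0 / 274.6 = 1.672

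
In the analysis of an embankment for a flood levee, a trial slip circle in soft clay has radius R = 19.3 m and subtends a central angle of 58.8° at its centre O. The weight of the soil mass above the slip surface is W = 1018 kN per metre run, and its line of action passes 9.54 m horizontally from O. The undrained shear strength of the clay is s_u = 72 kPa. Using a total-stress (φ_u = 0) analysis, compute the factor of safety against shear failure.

FS = 2.83

Taking moments about the centre O, the resisting moment is provided by the undrained shear strength acting along the arc:
Arc length L_a = R·θ = 19.3·(58.8°·π/180) = 19.3·1.0263 = 19.81 m
M_R = s_u·L_a·R = 72·19.81·19.3 = 27523.4 kN·m/m
M_D = W·d = 1018·9.54 = 9711.7 kN·m/m
FS = M_R / M_D = 27523.4 / 9711.7 = 2.834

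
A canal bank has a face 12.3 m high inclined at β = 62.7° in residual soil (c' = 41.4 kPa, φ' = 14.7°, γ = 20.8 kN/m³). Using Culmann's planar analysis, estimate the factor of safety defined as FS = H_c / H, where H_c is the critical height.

H_c = (4c'/γ) · sinβ cosφ' / [1 − cos(β − φ')]
    = (4·41.4/20.8) · sin62.7°·cos14.7° / [1 − cos48.0°]
    = 7.962 · 0.8595 / 0.3309 = 20.68 m
FS = H_c / H = 20.68 / 12.3 = 1.681

FS = 1.68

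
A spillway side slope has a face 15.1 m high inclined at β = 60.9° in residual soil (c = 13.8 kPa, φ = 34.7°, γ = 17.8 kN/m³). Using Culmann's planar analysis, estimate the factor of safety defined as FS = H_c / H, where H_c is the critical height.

FS = 1.44

H_c = (4c/γ) · sinβ cosφ / [1 − cos(β − φ)]
    = (4·13.8/17.8) · sin60.9°·cos34.7° / [1 − cos26.2°]
    = 3.101 · 0.7184 / 0.1027 = 21.68 m
FS = H_c / H = 21.68 / 15.1 = 1.436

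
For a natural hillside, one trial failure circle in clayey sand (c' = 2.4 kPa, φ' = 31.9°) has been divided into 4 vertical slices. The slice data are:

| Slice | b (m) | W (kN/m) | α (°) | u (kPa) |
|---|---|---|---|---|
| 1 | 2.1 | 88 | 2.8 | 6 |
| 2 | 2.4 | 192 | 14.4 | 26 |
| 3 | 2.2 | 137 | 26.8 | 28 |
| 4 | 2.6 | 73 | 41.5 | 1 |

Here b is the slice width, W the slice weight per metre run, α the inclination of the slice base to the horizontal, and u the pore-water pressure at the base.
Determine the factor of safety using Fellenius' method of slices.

FS = 1.31

Ordinary method of slices: FS = Σ[c'·Δl_i + (W_i cosα_i − u_i·Δl_i)·tanφ'] / Σ W_i sinα_i, with Δl_i = b_i / cosα_i.
Slice 1: Δl = 2.1/cos2.8° = 2.103 m; N'_1 = 88·cos2.8° − 6·2.103 = 75.3; c'Δl = 5.05; W sinα = 4.3
Slice 2: Δl = 2.4/cos14.4° = 2.478 m; N'_2 = 192·cos14.4° − 26·2.478 = 121.5; c'Δl = 5.95; W sinα = 47.7
Slice 3: Δl = 2.2/cos26.8° = 2.465 m; N'_3 = 137·cos26.8° − 28·2.465 = 53.3; c'Δl = 5.92; W sinα = 61.8
Slice 4: Δl = 2.6/cos41.5° = 3.472 m; N'_4 = 73·cos41.5° − 1·3.472 = 51.2; c'Δl = 8.33; W sinα = 48.4
Σc'Δl = 25.2 kN/m; ΣN' = 301.3 kN/m; ΣW sinα = 162.2 kN/m
Resisting = 25.2 + 301.3·tan31.9° = 25.2 + 187.5 = 212.8 kN/m
FS = 212.8 / 162.2 = 1.312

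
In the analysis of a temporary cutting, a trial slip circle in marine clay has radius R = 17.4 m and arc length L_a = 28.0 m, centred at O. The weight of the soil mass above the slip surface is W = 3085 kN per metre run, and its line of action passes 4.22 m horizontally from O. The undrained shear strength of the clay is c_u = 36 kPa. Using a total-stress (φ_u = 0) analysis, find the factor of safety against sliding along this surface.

Taking moments about the centre O, the resisting moment is provided by the undrained shear strength acting along the arc:
M_R = c_u·L_a·R = 36·28.00·17.4 = 17539.2 kN·m/m
M_D = W·d = 3085·4.22 = 13018.7 kN·m/m
FS = M_R / M_D = 17539.2 / 13018.7 = 1.347

FS = 1.35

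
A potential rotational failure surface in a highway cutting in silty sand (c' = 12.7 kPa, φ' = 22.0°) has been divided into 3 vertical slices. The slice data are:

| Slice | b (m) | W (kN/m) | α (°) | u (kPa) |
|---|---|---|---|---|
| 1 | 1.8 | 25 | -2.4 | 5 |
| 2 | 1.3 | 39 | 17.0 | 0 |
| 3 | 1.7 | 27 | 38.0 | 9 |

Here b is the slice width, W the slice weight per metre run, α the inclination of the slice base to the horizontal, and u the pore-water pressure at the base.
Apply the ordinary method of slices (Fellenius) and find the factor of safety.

FS = 3.33

Ordinary method of slices: FS = Σ[c'·Δl_i + (W_i cosα_i − u_i·Δl_i)·tanφ'] / Σ W_i sinα_i, with Δl_i = b_i / cosα_i.
Slice 1: Δl = 1.8/cos(-2.4°) = 1.802 m; N'_1 = 25·cos(-2.4°) − 5·1.802 = 16.0; c'Δl = 22.88; W sinα = -1.0
Slice 2: Δl = 1.3/cos17.0° = 1.359 m; N'_2 = 39·cos17.0° − 0·1.359 = 37.3; c'Δl = 17.26; W sinα = 11.4
Slice 3: Δl = 1.7/cos38.0° = 2.157 m; N'_3 = 27·cos38.0° − 9·2.157 = 1.9; c'Δl = 27.40; W sinα = 16.6
Σc'Δl = 67.5 kN/m; ΣN' = 55.1 kN/m; ΣW sinα = 27.0 kN/m
Resisting = 67.5 + 55.1·tan22.0° = 67.5 + 22.3 = 89.8 kN/m
FS = 89.8 / 27.0 = 3.329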